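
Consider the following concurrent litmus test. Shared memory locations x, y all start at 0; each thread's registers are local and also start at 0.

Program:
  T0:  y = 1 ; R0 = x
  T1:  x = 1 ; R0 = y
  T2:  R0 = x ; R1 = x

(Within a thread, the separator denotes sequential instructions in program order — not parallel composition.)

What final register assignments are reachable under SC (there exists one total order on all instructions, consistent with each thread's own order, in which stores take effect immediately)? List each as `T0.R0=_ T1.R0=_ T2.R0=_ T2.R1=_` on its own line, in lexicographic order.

T0.R0=0 T1.R0=1 T2.R0=0 T2.R1=0
T0.R0=0 T1.R0=1 T2.R0=0 T2.R1=1
T0.R0=0 T1.R0=1 T2.R0=1 T2.R1=1
T0.R0=1 T1.R0=0 T2.R0=0 T2.R1=0
T0.R0=1 T1.R0=0 T2.R0=0 T2.R1=1
T0.R0=1 T1.R0=0 T2.R0=1 T2.R1=1
T0.R0=1 T1.R0=1 T2.R0=0 T2.R1=0
T0.R0=1 T1.R0=1 T2.R0=0 T2.R1=1
T0.R0=1 T1.R0=1 T2.R0=1 T2.R1=1

outcome vector order: (T0.R0,T1.R0,T2.R0,T2.R1)
|SC outcomes| = 9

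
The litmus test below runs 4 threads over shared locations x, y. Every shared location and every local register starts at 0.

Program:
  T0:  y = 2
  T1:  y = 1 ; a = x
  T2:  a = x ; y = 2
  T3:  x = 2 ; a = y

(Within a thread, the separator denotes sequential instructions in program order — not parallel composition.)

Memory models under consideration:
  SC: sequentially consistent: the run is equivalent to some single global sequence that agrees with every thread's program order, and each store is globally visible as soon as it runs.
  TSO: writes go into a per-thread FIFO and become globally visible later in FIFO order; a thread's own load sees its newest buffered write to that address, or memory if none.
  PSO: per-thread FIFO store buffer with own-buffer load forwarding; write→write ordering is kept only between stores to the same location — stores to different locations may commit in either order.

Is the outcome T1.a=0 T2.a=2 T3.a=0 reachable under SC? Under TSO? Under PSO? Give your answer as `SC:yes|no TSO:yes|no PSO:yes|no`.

SC:no TSO:yes PSO:yes

outcome vector order: (T1.a,T2.a,T3.a)
under SC → 0/0/1; 0/0/2; 0/2/1; 0/2/2; 2/0/0; 2/0/1; 2/0/2; 2/2/0; 2/2/1; 2/2/2
under TSO → 0/0/0; 0/0/1; 0/0/2; 0/2/0; 0/2/1; 0/2/2; 2/0/0; 2/0/1; 2/0/2; 2/2/0; 2/2/1; 2/2/2
under PSO → 0/0/0; 0/0/1; 0/0/2; 0/2/0; 0/2/1; 0/2/2; 2/0/0; 2/0/1; 2/0/2; 2/2/0; 2/2/1; 2/2/2
target 0/2/0 ∈ {TSO,PSO}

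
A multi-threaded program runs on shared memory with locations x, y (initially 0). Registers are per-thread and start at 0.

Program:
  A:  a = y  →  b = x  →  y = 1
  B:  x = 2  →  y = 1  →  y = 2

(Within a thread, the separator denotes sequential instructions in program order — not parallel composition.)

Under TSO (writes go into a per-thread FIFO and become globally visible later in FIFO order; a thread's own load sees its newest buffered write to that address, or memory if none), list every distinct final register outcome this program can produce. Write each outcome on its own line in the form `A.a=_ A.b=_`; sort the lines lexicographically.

A.a=0 A.b=0
A.a=0 A.b=2
A.a=1 A.b=2
A.a=2 A.b=2

outcome vector order: (A.a,A.b)
|TSO outcomes| = 4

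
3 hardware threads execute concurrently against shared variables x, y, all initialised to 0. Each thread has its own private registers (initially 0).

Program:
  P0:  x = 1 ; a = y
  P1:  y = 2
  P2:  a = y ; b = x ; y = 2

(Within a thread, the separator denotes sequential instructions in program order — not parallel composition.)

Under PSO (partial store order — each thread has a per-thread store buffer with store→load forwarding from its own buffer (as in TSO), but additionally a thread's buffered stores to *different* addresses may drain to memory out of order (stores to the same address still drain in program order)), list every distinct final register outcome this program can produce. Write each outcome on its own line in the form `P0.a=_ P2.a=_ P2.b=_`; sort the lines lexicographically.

P0.a=0 P2.a=0 P2.b=0
P0.a=0 P2.a=0 P2.b=1
P0.a=0 P2.a=2 P2.b=0
P0.a=0 P2.a=2 P2.b=1
P0.a=2 P2.a=0 P2.b=0
P0.a=2 P2.a=0 P2.b=1
P0.a=2 P2.a=2 P2.b=0
P0.a=2 P2.a=2 P2.b=1

outcome vector order: (P0.a,P2.a,P2.b)
|PSO outcomes| = 8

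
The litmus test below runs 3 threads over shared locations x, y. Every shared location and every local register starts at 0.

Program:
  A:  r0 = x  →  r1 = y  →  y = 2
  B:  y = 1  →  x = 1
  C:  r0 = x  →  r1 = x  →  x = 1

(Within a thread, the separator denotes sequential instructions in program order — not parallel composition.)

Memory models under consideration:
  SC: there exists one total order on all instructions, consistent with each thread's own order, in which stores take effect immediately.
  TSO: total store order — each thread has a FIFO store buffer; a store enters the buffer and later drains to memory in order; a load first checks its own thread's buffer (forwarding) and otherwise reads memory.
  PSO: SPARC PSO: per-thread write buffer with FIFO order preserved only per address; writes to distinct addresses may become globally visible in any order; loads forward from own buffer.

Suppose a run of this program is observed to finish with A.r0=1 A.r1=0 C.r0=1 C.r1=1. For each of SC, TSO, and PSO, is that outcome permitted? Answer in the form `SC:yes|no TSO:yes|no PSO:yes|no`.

SC:no TSO:no PSO:yes

outcome vector order: (A.r0,A.r1,C.r0,C.r1)
SC: 10 outcomes — {0000, 0001, 0011, 0100, 0101, 0111, 1000, 1100, 1101, 1111}
TSO: 10 outcomes — {0000, 0001, 0011, 0100, 0101, 0111, 1000, 1100, 1101, 1111}
PSO: 12 outcomes — {0000, 0001, 0011, 0100, 0101, 0111, 1000, 1001, 1011, 1100, 1101, 1111}
target 1011 ∈ {PSO}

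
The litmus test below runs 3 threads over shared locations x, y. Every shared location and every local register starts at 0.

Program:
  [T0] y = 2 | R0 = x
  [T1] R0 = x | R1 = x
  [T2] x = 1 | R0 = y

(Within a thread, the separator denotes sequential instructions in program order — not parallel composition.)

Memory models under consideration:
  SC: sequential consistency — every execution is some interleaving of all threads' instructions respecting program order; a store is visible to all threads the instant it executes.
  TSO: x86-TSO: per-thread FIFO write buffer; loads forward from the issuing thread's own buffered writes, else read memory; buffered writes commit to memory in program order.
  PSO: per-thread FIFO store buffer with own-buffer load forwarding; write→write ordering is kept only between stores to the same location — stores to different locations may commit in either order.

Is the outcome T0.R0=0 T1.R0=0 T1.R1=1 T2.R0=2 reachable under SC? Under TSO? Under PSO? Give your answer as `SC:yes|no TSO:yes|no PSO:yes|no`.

outcome vector order: (T0.R0,T1.R0,T1.R1,T2.R0)
SC: 9 outcomes — {(0,0,0,2) (0,0,1,2) (0,1,1,2) (1,0,0,0) (1,0,0,2) (1,0,1,0) (1,0,1,2) (1,1,1,0) (1,1,1,2)}
TSO: 12 outcomes — {(0,0,0,0) (0,0,0,2) (0,0,1,0) (0,0,1,2) (0,1,1,0) (0,1,1,2) (1,0,0,0) (1,0,0,2) (1,0,1,0) (1,0,1,2) (1,1,1,0) (1,1,1,2)}
PSO: 12 outcomes — {(0,0,0,0) (0,0,0,2) (0,0,1,0) (0,0,1,2) (0,1,1,0) (0,1,1,2) (1,0,0,0) (1,0,0,2) (1,0,1,0) (1,0,1,2) (1,1,1,0) (1,1,1,2)}
target (0,0,1,2) ∈ {SC,TSO,PSO}

SC:yes TSO:yes PSO:yes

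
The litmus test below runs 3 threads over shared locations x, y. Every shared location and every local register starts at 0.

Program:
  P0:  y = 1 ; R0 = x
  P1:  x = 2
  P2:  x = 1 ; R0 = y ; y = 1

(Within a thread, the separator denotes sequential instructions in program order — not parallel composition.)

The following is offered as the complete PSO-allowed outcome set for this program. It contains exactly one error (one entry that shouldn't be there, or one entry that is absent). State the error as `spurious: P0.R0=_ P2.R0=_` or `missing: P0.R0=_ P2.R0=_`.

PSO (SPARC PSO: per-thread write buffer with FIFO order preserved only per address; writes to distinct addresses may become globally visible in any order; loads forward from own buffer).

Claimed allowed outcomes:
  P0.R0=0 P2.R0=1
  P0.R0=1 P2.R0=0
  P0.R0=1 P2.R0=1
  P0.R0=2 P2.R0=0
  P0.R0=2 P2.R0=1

missing: P0.R0=0 P2.R0=0

outcome vector order: (P0.R0,P2.R0)
PSO (6): 0/0; 0/1; 1/0; 1/1; 2/0; 2/1
PSO∖claimed = {0/0}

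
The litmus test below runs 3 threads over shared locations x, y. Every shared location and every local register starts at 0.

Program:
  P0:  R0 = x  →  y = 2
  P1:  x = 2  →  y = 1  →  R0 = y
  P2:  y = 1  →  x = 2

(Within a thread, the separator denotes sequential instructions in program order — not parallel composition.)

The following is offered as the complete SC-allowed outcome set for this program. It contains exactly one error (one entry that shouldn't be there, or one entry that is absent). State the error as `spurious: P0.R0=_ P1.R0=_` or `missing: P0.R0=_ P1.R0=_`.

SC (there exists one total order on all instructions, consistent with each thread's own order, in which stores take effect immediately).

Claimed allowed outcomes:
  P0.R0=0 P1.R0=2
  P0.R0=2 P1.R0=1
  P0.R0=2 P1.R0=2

missing: P0.R0=0 P1.R0=1

outcome vector order: (P0.R0,P1.R0)
[SC] allowed = {0/1, 0/2, 2/1, 2/2}
SC∖claimed = {0/1}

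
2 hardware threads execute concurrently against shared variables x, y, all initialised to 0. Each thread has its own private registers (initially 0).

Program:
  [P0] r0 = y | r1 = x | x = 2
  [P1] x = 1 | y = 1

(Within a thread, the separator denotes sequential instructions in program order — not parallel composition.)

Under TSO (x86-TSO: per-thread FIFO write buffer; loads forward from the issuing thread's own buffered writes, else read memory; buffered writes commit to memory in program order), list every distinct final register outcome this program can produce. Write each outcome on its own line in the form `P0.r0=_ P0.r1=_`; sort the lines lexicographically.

outcome vector order: (P0.r0,P0.r1)
|TSO outcomes| = 3

P0.r0=0 P0.r1=0
P0.r0=0 P0.r1=1
P0.r0=1 P0.r1=1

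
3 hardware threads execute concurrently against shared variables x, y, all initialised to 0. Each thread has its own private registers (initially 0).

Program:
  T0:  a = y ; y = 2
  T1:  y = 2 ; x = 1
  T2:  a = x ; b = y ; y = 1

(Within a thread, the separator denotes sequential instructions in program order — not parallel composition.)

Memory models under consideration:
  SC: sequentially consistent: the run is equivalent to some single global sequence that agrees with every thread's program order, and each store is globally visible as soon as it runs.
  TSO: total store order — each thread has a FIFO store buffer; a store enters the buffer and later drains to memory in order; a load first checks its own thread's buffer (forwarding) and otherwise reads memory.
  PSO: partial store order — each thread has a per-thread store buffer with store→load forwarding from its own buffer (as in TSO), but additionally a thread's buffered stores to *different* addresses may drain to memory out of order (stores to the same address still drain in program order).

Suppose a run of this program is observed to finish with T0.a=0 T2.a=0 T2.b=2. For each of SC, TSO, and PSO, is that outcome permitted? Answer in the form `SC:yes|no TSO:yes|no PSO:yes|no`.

SC:yes TSO:yes PSO:yes

outcome vector order: (T0.a,T2.a,T2.b)
SC: 9 outcomes — {<0 0 0>, <0 0 2>, <0 1 2>, <1 0 0>, <1 0 2>, <1 1 2>, <2 0 0>, <2 0 2>, <2 1 2>}
TSO: 9 outcomes — {<0 0 0>, <0 0 2>, <0 1 2>, <1 0 0>, <1 0 2>, <1 1 2>, <2 0 0>, <2 0 2>, <2 1 2>}
PSO: 12 outcomes — {<0 0 0>, <0 0 2>, <0 1 0>, <0 1 2>, <1 0 0>, <1 0 2>, <1 1 0>, <1 1 2>, <2 0 0>, <2 0 2>, <2 1 0>, <2 1 2>}
target <0 0 2> ∈ {SC,TSO,PSO}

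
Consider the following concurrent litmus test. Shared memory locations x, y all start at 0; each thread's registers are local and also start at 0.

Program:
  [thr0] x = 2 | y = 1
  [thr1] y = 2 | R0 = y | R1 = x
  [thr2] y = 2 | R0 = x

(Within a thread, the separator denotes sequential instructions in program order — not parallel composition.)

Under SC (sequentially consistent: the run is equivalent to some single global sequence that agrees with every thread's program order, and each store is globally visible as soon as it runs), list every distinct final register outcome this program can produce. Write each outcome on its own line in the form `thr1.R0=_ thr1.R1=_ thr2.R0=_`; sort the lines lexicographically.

thr1.R0=1 thr1.R1=2 thr2.R0=0
thr1.R0=1 thr1.R1=2 thr2.R0=2
thr1.R0=2 thr1.R1=0 thr2.R0=0
thr1.R0=2 thr1.R1=0 thr2.R0=2
thr1.R0=2 thr1.R1=2 thr2.R0=0
thr1.R0=2 thr1.R1=2 thr2.R0=2

outcome vector order: (thr1.R0,thr1.R1,thr2.R0)
|SC outcomes| = 6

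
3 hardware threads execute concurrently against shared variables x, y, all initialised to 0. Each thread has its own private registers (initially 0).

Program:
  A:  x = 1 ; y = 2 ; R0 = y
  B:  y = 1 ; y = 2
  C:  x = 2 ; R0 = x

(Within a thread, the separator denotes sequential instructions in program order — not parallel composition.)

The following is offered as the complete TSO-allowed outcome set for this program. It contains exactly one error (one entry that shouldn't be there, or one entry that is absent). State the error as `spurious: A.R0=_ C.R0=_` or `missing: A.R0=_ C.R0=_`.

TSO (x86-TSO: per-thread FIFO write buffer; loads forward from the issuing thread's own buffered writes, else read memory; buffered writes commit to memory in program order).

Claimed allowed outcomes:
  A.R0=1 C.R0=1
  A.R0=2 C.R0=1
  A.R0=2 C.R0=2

outcome vector order: (A.R0,C.R0)
TSO (4): 1/1; 1/2; 2/1; 2/2
TSO∖claimed = {1/2}

missing: A.R0=1 C.R0=2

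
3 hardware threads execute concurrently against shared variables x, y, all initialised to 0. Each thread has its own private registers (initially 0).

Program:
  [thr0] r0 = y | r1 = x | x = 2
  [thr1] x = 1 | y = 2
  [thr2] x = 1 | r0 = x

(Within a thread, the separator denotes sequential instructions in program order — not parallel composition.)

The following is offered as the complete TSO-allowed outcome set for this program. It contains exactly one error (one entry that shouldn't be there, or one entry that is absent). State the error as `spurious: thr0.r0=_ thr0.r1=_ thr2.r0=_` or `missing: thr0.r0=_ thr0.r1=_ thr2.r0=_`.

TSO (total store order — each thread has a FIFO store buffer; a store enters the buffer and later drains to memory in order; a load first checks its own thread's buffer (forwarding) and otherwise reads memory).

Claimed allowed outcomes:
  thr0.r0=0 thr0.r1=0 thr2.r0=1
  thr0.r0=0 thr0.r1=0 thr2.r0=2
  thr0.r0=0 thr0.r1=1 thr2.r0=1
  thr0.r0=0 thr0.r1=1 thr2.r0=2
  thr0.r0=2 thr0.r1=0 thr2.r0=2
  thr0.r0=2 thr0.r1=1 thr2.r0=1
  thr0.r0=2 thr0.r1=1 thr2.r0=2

outcome vector order: (thr0.r0,thr0.r1,thr2.r0)
TSO (6): (0,0,1) (0,0,2) (0,1,1) (0,1,2) (2,1,1) (2,1,2)
claimed∖TSO = {(2,0,2)}

spurious: thr0.r0=2 thr0.r1=0 thr2.r0=2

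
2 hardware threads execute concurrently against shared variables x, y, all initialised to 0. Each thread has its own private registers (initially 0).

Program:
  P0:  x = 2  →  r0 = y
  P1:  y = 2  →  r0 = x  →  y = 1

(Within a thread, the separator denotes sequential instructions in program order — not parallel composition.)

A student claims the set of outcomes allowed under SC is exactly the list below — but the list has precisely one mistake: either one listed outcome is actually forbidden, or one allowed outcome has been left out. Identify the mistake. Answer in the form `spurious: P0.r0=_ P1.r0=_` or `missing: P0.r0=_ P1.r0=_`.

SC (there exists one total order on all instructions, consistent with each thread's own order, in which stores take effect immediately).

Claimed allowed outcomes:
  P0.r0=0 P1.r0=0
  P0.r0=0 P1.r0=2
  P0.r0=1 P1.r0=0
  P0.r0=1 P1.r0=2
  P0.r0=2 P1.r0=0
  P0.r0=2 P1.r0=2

spurious: P0.r0=0 P1.r0=0

outcome vector order: (P0.r0,P1.r0)
SC (5): 0/2, 1/0, 1/2, 2/0, 2/2
claimed∖SC = {0/0}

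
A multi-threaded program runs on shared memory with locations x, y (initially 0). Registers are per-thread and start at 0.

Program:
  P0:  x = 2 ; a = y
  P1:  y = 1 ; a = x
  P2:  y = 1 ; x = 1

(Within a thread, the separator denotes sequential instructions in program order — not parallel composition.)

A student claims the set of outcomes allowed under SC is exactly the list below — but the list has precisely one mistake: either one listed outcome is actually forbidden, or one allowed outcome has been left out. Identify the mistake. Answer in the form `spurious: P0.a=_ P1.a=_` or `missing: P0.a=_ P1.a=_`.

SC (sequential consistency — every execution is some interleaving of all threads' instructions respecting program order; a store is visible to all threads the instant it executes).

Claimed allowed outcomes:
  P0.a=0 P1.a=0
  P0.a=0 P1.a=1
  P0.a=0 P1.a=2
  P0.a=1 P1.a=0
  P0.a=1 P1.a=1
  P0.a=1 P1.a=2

outcome vector order: (P0.a,P1.a)
under SC → (0,1); (0,2); (1,0); (1,1); (1,2)
claimed∖SC = {(0,0)}

spurious: P0.a=0 P1.a=0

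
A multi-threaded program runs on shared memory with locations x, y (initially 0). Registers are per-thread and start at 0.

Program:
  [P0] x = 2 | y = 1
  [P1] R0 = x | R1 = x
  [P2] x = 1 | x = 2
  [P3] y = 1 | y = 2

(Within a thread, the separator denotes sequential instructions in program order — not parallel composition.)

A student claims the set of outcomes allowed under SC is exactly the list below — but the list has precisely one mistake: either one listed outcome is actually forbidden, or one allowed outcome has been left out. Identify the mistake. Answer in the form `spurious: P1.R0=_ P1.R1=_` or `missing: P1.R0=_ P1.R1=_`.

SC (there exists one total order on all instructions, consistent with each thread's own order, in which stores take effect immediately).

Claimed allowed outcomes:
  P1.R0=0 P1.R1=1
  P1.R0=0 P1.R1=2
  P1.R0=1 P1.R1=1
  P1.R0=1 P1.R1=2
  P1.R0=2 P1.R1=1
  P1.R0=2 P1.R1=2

missing: P1.R0=0 P1.R1=0

outcome vector order: (P1.R0,P1.R1)
SC: 7 outcomes — {(0,0) (0,1) (0,2) (1,1) (1,2) (2,1) (2,2)}
SC∖claimed = {(0,0)}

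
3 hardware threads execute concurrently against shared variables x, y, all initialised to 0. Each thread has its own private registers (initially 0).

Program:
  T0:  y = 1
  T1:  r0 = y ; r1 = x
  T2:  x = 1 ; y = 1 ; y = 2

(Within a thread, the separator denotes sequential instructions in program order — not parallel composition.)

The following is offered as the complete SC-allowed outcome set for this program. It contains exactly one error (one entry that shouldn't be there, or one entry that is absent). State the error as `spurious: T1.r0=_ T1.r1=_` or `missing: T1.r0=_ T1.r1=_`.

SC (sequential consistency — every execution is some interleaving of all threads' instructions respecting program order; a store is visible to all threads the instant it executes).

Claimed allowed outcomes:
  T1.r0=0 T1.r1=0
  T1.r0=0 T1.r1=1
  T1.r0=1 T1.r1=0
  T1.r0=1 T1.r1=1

outcome vector order: (T1.r0,T1.r1)
SC (5): (0,0) (0,1) (1,0) (1,1) (2,1)
SC∖claimed = {(2,1)}

missing: T1.r0=2 T1.r1=1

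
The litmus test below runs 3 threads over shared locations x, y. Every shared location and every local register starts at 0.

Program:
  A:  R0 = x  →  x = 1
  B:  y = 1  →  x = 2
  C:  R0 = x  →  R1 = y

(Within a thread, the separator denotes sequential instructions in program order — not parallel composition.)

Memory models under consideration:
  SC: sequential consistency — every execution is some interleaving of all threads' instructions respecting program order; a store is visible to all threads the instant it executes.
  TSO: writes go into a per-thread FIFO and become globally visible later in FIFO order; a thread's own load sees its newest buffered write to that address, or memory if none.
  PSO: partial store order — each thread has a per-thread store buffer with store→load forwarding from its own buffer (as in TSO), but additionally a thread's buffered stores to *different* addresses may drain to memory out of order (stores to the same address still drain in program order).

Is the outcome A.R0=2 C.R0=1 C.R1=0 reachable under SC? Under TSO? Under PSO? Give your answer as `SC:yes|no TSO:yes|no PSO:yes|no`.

outcome vector order: (A.R0,C.R0,C.R1)
SC: 9 outcomes — {(0,0,0) (0,0,1) (0,1,0) (0,1,1) (0,2,1) (2,0,0) (2,0,1) (2,1,1) (2,2,1)}
TSO: 9 outcomes — {(0,0,0) (0,0,1) (0,1,0) (0,1,1) (0,2,1) (2,0,0) (2,0,1) (2,1,1) (2,2,1)}
PSO: 12 outcomes — {(0,0,0) (0,0,1) (0,1,0) (0,1,1) (0,2,0) (0,2,1) (2,0,0) (2,0,1) (2,1,0) (2,1,1) (2,2,0) (2,2,1)}
target (2,1,0) ∈ {PSO}

SC:no TSO:no PSO:yes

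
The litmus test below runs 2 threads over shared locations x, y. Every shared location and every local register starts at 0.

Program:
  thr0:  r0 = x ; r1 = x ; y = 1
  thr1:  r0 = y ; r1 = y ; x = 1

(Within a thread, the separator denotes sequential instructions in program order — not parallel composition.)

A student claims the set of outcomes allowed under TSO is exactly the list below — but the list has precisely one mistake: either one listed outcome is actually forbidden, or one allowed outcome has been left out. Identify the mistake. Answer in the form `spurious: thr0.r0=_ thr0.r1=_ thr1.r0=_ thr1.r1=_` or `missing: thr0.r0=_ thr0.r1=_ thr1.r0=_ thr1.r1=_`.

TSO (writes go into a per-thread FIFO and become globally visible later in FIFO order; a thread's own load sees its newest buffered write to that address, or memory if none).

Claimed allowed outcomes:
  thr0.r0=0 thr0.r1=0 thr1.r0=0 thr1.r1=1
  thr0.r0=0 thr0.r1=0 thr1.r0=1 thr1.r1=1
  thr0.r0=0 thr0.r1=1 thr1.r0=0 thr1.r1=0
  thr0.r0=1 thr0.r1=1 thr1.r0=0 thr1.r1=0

outcome vector order: (thr0.r0,thr0.r1,thr1.r0,thr1.r1)
[TSO] allowed = {<0 0 0 0>; <0 0 0 1>; <0 0 1 1>; <0 1 0 0>; <1 1 0 0>}
TSO∖claimed = {<0 0 0 0>}

missing: thr0.r0=0 thr0.r1=0 thr1.r0=0 thr1.r1=0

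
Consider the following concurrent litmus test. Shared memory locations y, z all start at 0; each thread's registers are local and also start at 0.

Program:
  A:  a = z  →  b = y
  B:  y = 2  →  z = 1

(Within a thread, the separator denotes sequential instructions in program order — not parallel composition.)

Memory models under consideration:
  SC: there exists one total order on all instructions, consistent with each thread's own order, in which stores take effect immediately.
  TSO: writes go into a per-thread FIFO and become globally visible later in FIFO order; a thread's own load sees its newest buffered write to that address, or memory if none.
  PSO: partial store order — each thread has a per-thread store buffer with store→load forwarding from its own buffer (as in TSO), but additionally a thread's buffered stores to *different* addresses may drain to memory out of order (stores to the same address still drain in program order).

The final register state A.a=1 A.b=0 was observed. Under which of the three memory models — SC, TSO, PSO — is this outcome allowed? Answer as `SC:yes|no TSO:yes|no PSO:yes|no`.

outcome vector order: (A.a,A.b)
under SC → (0,0); (0,2); (1,2)
under TSO → (0,0); (0,2); (1,2)
under PSO → (0,0); (0,2); (1,0); (1,2)
target (1,0) ∈ {PSO}

SC:no TSO:no PSO:yes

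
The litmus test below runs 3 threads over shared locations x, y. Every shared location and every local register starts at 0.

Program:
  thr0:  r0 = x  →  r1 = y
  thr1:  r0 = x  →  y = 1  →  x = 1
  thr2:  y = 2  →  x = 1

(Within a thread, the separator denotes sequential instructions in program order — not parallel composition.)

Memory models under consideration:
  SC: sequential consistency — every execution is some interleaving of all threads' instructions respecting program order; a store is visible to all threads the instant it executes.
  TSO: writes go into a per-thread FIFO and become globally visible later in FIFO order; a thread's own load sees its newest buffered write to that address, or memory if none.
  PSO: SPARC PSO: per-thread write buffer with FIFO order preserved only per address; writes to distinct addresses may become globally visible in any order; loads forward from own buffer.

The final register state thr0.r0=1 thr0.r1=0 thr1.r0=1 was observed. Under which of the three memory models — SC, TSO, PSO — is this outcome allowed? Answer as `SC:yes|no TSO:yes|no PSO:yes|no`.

outcome vector order: (thr0.r0,thr0.r1,thr1.r0)
under SC → (0,0,0), (0,0,1), (0,1,0), (0,1,1), (0,2,0), (0,2,1), (1,1,0), (1,1,1), (1,2,0), (1,2,1)
under TSO → (0,0,0), (0,0,1), (0,1,0), (0,1,1), (0,2,0), (0,2,1), (1,1,0), (1,1,1), (1,2,0), (1,2,1)
under PSO → (0,0,0), (0,0,1), (0,1,0), (0,1,1), (0,2,0), (0,2,1), (1,0,0), (1,0,1), (1,1,0), (1,1,1), (1,2,0), (1,2,1)
target (1,0,1) ∈ {PSO}

SC:no TSO:no PSO:yes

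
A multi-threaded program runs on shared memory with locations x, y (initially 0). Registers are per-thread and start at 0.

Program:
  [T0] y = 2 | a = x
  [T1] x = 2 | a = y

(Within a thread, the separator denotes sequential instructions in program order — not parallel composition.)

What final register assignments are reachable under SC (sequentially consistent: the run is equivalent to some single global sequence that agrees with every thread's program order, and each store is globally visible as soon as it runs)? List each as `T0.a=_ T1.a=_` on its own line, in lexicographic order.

outcome vector order: (T0.a,T1.a)
|SC outcomes| = 3

T0.a=0 T1.a=2
T0.a=2 T1.a=0
T0.a=2 T1.a=2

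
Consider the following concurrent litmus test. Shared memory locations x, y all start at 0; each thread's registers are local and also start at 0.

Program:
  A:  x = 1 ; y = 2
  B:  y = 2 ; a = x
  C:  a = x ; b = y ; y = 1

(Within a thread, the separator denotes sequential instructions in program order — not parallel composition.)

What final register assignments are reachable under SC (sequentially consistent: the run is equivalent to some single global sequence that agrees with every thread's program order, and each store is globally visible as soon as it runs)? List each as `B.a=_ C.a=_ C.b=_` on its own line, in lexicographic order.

outcome vector order: (B.a,C.a,C.b)
|SC outcomes| = 7

B.a=0 C.a=0 C.b=0
B.a=0 C.a=0 C.b=2
B.a=0 C.a=1 C.b=2
B.a=1 C.a=0 C.b=0
B.a=1 C.a=0 C.b=2
B.a=1 C.a=1 C.b=0
B.a=1 C.a=1 C.b=2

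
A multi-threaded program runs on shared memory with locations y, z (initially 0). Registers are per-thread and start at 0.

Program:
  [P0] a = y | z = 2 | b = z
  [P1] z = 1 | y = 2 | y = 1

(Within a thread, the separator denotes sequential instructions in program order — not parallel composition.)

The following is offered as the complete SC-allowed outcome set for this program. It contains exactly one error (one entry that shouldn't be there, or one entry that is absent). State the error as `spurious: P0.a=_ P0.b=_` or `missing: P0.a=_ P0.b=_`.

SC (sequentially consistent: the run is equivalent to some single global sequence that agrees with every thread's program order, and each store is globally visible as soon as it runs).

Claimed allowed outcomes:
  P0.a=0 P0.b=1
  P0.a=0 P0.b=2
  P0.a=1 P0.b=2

outcome vector order: (P0.a,P0.b)
SC: 4 outcomes — {01 02 12 22}
SC∖claimed = {22}

missing: P0.a=2 P0.b=2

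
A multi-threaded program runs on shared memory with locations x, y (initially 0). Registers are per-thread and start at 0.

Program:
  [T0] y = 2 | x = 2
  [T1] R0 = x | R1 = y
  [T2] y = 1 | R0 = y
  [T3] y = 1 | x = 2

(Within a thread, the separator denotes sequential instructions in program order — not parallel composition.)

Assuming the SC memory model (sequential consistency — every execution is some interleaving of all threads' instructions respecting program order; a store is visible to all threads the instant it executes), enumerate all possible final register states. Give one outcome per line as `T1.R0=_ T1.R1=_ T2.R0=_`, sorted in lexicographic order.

T1.R0=0 T1.R1=0 T2.R0=1
T1.R0=0 T1.R1=0 T2.R0=2
T1.R0=0 T1.R1=1 T2.R0=1
T1.R0=0 T1.R1=1 T2.R0=2
T1.R0=0 T1.R1=2 T2.R0=1
T1.R0=0 T1.R1=2 T2.R0=2
T1.R0=2 T1.R1=1 T2.R0=1
T1.R0=2 T1.R1=1 T2.R0=2
T1.R0=2 T1.R1=2 T2.R0=1
T1.R0=2 T1.R1=2 T2.R0=2

outcome vector order: (T1.R0,T1.R1,T2.R0)
|SC outcomes| = 10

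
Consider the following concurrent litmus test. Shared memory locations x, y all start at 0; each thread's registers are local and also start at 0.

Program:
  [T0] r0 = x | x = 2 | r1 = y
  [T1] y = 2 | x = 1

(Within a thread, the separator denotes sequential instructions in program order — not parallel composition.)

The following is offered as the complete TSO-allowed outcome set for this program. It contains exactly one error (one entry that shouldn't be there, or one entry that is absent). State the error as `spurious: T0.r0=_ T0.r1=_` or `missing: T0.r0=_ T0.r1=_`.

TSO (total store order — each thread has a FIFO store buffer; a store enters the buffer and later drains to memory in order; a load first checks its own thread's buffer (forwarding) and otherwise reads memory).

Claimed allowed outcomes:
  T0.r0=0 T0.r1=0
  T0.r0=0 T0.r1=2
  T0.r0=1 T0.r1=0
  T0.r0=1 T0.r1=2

spurious: T0.r0=1 T0.r1=0

outcome vector order: (T0.r0,T0.r1)
TSO: 3 outcomes — {00 02 12}
claimed∖TSO = {10}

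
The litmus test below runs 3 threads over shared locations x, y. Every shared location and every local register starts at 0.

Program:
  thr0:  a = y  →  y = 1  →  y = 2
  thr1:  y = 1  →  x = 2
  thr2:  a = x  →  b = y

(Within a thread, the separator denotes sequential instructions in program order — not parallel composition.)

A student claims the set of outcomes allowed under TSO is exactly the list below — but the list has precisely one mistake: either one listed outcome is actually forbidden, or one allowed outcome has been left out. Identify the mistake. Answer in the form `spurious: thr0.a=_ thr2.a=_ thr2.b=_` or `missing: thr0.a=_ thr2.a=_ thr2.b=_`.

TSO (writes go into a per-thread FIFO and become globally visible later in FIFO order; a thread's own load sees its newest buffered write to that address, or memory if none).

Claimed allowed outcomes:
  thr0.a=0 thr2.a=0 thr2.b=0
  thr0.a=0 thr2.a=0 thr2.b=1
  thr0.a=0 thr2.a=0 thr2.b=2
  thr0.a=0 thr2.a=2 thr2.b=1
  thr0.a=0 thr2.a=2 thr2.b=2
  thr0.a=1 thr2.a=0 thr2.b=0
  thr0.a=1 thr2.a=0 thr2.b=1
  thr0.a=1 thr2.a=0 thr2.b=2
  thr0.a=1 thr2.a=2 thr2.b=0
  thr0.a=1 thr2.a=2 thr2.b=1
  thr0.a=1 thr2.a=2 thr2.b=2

outcome vector order: (thr0.a,thr2.a,thr2.b)
under TSO → 0/0/0, 0/0/1, 0/0/2, 0/2/1, 0/2/2, 1/0/0, 1/0/1, 1/0/2, 1/2/1, 1/2/2
claimed∖TSO = {1/2/0}

spurious: thr0.a=1 thr2.a=2 thr2.b=0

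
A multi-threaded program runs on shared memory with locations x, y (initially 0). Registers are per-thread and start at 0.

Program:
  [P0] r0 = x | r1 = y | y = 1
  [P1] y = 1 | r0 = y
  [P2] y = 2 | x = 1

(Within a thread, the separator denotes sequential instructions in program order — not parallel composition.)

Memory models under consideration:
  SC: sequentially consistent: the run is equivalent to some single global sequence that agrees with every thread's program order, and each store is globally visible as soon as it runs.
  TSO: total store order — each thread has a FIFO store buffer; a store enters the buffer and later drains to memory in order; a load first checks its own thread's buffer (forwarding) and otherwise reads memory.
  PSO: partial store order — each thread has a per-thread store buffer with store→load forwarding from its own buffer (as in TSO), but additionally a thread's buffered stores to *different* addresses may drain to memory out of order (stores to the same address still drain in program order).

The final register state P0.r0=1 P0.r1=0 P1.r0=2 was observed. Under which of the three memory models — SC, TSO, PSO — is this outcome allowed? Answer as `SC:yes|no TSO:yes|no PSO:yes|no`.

SC:no TSO:no PSO:yes

outcome vector order: (P0.r0,P0.r1,P1.r0)
[SC] allowed = {(0,0,1) (0,0,2) (0,1,1) (0,1,2) (0,2,1) (0,2,2) (1,1,1) (1,2,1) (1,2,2)}
[TSO] allowed = {(0,0,1) (0,0,2) (0,1,1) (0,1,2) (0,2,1) (0,2,2) (1,1,1) (1,2,1) (1,2,2)}
[PSO] allowed = {(0,0,1) (0,0,2) (0,1,1) (0,1,2) (0,2,1) (0,2,2) (1,0,1) (1,0,2) (1,1,1) (1,1,2) (1,2,1) (1,2,2)}
target (1,0,2) ∈ {PSO}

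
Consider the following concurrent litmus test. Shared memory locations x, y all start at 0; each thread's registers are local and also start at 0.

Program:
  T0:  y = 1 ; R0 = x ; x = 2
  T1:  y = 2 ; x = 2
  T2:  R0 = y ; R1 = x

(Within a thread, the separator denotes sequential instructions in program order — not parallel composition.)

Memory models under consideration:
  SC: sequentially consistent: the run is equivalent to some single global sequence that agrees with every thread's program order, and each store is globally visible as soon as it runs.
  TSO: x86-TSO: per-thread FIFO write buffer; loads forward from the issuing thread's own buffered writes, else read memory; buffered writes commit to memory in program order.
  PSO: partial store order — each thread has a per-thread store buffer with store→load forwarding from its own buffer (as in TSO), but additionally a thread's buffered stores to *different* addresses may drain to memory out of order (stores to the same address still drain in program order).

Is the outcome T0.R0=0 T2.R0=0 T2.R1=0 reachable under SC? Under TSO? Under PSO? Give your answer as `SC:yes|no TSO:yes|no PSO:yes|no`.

outcome vector order: (T0.R0,T2.R0,T2.R1)
under SC → <0 0 0>, <0 0 2>, <0 1 0>, <0 1 2>, <0 2 0>, <0 2 2>, <2 0 0>, <2 0 2>, <2 1 0>, <2 1 2>, <2 2 0>, <2 2 2>
under TSO → <0 0 0>, <0 0 2>, <0 1 0>, <0 1 2>, <0 2 0>, <0 2 2>, <2 0 0>, <2 0 2>, <2 1 0>, <2 1 2>, <2 2 0>, <2 2 2>
under PSO → <0 0 0>, <0 0 2>, <0 1 0>, <0 1 2>, <0 2 0>, <0 2 2>, <2 0 0>, <2 0 2>, <2 1 0>, <2 1 2>, <2 2 0>, <2 2 2>
target <0 0 0> ∈ {SC,TSO,PSO}

SC:yes TSO:yes PSO:yes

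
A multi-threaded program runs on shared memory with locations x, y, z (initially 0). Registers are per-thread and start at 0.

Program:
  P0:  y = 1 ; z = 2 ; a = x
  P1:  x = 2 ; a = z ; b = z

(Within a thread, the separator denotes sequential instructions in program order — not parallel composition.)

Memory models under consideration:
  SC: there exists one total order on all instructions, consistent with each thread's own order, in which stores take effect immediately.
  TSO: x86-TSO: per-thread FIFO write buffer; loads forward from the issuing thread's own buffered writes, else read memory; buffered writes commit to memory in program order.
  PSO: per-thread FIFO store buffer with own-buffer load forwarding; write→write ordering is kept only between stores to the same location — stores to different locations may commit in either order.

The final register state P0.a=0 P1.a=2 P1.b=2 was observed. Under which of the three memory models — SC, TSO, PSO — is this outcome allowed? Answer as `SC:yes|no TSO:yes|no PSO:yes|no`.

SC:yes TSO:yes PSO:yes

outcome vector order: (P0.a,P1.a,P1.b)
under SC → 022 200 202 222
under TSO → 000 002 022 200 202 222
under PSO → 000 002 022 200 202 222
target 022 ∈ {SC,TSO,PSO}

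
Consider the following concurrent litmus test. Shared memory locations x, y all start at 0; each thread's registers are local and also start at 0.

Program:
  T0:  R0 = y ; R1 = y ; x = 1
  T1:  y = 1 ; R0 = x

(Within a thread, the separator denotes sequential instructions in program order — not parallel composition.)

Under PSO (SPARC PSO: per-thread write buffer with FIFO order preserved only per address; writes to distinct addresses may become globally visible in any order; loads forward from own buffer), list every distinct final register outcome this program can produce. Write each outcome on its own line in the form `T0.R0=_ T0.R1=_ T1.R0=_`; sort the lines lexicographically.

outcome vector order: (T0.R0,T0.R1,T1.R0)
|PSO outcomes| = 6

T0.R0=0 T0.R1=0 T1.R0=0
T0.R0=0 T0.R1=0 T1.R0=1
T0.R0=0 T0.R1=1 T1.R0=0
T0.R0=0 T0.R1=1 T1.R0=1
T0.R0=1 T0.R1=1 T1.R0=0
T0.R0=1 T0.R1=1 T1.R0=1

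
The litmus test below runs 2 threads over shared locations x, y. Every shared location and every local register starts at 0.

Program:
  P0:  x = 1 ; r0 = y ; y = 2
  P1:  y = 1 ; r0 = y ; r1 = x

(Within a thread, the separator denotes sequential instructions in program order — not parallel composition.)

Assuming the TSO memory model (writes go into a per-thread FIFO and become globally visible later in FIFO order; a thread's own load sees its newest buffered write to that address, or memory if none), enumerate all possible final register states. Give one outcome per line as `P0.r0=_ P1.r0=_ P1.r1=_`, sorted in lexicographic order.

outcome vector order: (P0.r0,P1.r0,P1.r1)
|TSO outcomes| = 6

P0.r0=0 P1.r0=1 P1.r1=0
P0.r0=0 P1.r0=1 P1.r1=1
P0.r0=0 P1.r0=2 P1.r1=1
P0.r0=1 P1.r0=1 P1.r1=0
P0.r0=1 P1.r0=1 P1.r1=1
P0.r0=1 P1.r0=2 P1.r1=1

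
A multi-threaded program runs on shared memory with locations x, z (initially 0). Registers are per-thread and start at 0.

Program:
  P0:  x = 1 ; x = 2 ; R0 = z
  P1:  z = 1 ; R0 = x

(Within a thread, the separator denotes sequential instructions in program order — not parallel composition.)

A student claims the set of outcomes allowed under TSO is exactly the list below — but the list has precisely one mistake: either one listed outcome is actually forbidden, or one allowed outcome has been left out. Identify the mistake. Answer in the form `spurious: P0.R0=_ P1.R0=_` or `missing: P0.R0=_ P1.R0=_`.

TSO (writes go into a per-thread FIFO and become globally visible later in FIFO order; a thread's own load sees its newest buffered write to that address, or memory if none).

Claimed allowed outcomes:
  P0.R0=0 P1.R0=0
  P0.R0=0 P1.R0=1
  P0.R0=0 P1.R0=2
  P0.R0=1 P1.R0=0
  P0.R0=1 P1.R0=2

missing: P0.R0=1 P1.R0=1

outcome vector order: (P0.R0,P1.R0)
[TSO] allowed = {(0,0); (0,1); (0,2); (1,0); (1,1); (1,2)}
TSO∖claimed = {(1,1)}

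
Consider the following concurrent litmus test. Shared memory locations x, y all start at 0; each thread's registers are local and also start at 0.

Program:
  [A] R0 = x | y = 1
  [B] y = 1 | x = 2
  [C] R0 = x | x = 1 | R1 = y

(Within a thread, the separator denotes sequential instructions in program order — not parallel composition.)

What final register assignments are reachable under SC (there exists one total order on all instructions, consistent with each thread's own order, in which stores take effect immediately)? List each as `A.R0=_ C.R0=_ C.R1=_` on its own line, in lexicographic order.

outcome vector order: (A.R0,C.R0,C.R1)
|SC outcomes| = 9

A.R0=0 C.R0=0 C.R1=0
A.R0=0 C.R0=0 C.R1=1
A.R0=0 C.R0=2 C.R1=1
A.R0=1 C.R0=0 C.R1=0
A.R0=1 C.R0=0 C.R1=1
A.R0=1 C.R0=2 C.R1=1
A.R0=2 C.R0=0 C.R1=0
A.R0=2 C.R0=0 C.R1=1
A.R0=2 C.R0=2 C.R1=1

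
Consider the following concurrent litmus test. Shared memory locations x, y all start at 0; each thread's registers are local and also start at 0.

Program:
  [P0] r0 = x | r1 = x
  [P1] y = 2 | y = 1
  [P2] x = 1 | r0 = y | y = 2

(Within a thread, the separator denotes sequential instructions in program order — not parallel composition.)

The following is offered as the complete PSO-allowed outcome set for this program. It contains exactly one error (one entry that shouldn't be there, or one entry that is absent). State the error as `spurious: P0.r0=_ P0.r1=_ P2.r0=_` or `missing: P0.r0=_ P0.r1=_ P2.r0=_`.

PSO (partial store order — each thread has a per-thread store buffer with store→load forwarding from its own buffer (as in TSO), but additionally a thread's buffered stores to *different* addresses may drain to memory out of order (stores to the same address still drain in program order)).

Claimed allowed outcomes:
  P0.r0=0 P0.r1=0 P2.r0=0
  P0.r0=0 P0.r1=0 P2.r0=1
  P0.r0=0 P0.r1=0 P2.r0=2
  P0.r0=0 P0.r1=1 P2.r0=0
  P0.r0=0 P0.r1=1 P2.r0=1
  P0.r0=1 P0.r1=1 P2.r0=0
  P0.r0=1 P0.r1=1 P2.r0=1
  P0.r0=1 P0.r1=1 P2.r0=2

outcome vector order: (P0.r0,P0.r1,P2.r0)
under PSO → 0/0/0, 0/0/1, 0/0/2, 0/1/0, 0/1/1, 0/1/2, 1/1/0, 1/1/1, 1/1/2
PSO∖claimed = {0/1/2}

missing: P0.r0=0 P0.r1=1 P2.r0=2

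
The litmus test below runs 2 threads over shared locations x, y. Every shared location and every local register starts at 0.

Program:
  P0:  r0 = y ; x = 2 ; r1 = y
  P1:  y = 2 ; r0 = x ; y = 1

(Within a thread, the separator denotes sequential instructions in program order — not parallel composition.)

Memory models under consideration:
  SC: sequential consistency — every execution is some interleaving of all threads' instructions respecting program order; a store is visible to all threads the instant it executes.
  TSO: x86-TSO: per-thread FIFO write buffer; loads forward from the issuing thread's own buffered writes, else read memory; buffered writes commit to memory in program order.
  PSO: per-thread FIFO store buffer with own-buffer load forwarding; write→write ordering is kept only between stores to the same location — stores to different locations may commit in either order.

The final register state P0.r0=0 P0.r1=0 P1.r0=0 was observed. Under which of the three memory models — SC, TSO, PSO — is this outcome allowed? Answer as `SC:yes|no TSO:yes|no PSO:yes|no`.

SC:no TSO:yes PSO:yes

outcome vector order: (P0.r0,P0.r1,P1.r0)
SC (10): 002; 010; 012; 020; 022; 110; 210; 212; 220; 222
TSO (11): 000; 002; 010; 012; 020; 022; 110; 210; 212; 220; 222
PSO (11): 000; 002; 010; 012; 020; 022; 110; 210; 212; 220; 222
target 000 ∈ {TSO,PSO}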